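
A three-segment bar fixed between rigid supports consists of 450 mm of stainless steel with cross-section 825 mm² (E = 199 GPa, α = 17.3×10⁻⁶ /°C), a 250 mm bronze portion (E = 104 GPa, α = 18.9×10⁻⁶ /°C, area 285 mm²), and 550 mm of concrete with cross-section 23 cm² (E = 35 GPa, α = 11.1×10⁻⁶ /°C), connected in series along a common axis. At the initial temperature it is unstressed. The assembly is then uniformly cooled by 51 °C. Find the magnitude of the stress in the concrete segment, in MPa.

With the walls removed the bar would change length by δ_free = Σ αᵢΔT Lᵢ = 17.3×10⁻⁶×51×450 + 18.9×10⁻⁶×51×250 + 11.1×10⁻⁶×51×550 = 0.9494 mm.
The walls prevent any net length change, so an axial force P (same in every segment) develops. Compatibility: P · Σ Lᵢ/(AᵢEᵢ) = δ_free.
Σ Lᵢ/(AᵢEᵢ) = 450/(825×199×10³) + 250/(285×104×10³) + 550/(2300×35×10³) = 1.801×10⁻⁵ mm/N.
Hence P = δ_free / Σ(L/AE) = 0.9494/1.801×10⁻⁵ = 52.72 kN (tensile).
σ_{concrete} = P / A = 52720 / 2300 = 22.92 MPa.

σ ≈ 22.9 MPa (tensile)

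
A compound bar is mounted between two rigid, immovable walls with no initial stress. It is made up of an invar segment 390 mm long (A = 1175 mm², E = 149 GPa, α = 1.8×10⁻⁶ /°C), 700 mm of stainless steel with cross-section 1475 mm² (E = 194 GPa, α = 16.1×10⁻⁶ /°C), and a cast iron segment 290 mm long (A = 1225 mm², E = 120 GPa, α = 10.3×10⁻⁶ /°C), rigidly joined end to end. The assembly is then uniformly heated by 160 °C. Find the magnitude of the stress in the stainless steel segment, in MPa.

σ ≈ 244 MPa (compressive)

If the supports were absent, the total length change would be Σ αᵢΔT Lᵢ = 1.8×10⁻⁶×160×390 + 16.1×10⁻⁶×160×700 + 10.3×10⁻⁶×160×290 = 2.393 mm.
The walls prevent any net length change, so an axial force P (same in every segment) develops. Compatibility: P · Σ Lᵢ/(AᵢEᵢ) = δ_free.
Σ Lᵢ/(AᵢEᵢ) = 390/(1175×149×10³) + 700/(1475×194×10³) + 290/(1225×120×10³) = 6.647×10⁻⁶ mm/N.
P = 2.393 / 6.647×10⁻⁶ = 360100 N = 360.1 kN, compressive.
σ_{stainless steel} = P / A = 360100 / 1475 = 244.1 MPa.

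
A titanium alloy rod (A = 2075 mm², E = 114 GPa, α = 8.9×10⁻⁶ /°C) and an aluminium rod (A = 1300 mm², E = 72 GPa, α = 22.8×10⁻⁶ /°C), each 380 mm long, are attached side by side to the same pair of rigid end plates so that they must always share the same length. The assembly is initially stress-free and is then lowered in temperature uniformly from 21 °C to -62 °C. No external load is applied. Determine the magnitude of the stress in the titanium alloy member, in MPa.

σ ≈ 37.3 MPa (compressive)

The aluminium has the larger α, so on cooling it would change length more than the titanium alloy if both were free. The rigid plates force a common final length, so the aluminium is put into tension and the titanium alloy into compression, with equal and opposite forces P (no external load).
Equating the net (thermal + elastic) strains gives |α₁ − α₂|·ΔT = P·[1/(A₁E₁) + 1/(A₂E₂)].
|α₁ − α₂|·ΔT = 13.9×10⁻⁶ × 83 = 0.001154.
1/(A₁E₁) + 1/(A₂E₂) = 1/(2075×114×10³) + 1/(1300×72×10³) = 1.491×10⁻⁸ N⁻¹.
P = 0.001154 / 1.491×10⁻⁸ = 77370 N = 77.37 kN.
σ_{titanium alloy} = P/A₁ = 77370/2075 = 37.29 MPa, compressive.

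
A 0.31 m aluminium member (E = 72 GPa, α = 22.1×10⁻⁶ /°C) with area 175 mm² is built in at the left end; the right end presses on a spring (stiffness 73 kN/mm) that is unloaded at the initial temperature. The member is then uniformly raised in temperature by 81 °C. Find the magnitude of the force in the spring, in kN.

P ≈ 14.5 kN

If the spring were absent the member would lengthen by αΔT L = 22.1×10⁻⁶ × 81 × 310 = 0.5549 mm.
With a force P in the spring, the elastic change of the member is PL/(AE) and that of the spring is P/k; compatibility requires their sum to equal δ_free.
P [ L/(AE) + 1/k ] = δ_free → P [ 310/(175×72×10³) + 1/(73×10³) ] = 0.5549.
P = 0.5549 / 3.83×10⁻⁵ = 14490 N.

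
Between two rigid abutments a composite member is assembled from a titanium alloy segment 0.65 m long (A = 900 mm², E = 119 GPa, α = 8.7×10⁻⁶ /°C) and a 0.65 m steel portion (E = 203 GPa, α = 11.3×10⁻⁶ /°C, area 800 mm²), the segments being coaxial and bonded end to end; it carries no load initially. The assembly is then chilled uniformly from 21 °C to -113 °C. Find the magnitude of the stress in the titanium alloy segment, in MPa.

σ ≈ 192 MPa (tensile)

If the supports were absent, the total length change would be Σ αᵢΔT Lᵢ = 8.7×10⁻⁶×134×650 + 11.3×10⁻⁶×134×650 = 1.742 mm.
The walls prevent any net length change, so an axial force P (same in every segment) develops. Compatibility: P · Σ Lᵢ/(AᵢEᵢ) = δ_free.
Σ Lᵢ/(AᵢEᵢ) = 650/(900×119×10³) + 650/(800×203×10³) = 1.007×10⁻⁵ mm/N.
So P = 1.742 / 1.007×10⁻⁵ = 173 kN, tensile.
σ_{titanium alloy} = P / A = 173000 / 900 = 192.2 MPa.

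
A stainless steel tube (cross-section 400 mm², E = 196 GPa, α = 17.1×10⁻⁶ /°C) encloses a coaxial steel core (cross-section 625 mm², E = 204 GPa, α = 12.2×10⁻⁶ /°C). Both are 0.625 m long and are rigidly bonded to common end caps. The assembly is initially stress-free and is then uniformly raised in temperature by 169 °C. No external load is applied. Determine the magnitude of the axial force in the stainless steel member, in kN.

P ≈ 40.2 kN (compressive in the stainless steel)

Both members must finish at the same length. With the larger α, the stainless steel tends to over-expand; the plates restrain it, putting the stainless steel in compression and the steel in tension. With no external load the two internal forces are equal and opposite, magnitude P.
Setting the final lengths equal and cancelling L: (α₁ − α₂)ΔT = P/(A₁E₁) + P/(A₂E₂).
|α₁ − α₂|·ΔT = 4.9×10⁻⁶ × 169 = 0.0008281.
1/(A₁E₁) + 1/(A₂E₂) = 1/(400×196×10³) + 1/(625×204×10³) = 2.06×10⁻⁸ N⁻¹.
P = 0.0008281 / 2.06×10⁻⁸ = 40200 N = 40.2 kN.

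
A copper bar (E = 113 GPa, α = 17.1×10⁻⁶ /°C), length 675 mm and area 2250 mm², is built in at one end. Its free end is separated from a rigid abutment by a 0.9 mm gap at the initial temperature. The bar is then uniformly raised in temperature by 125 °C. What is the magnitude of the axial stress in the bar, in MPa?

σ ≈ 90.9 MPa (compressive)

If the wall were absent the bar would grow by αΔT L = 17.1×10⁻⁶ × 125 × 675 = 1.443 mm.
This exceeds the 0.9 mm gap, so the wall pushes back. The portion of expansion that must be recovered elastically is δ_free − gap = 1.443 − 0.9 = 0.5428 mm.
Compatibility: PL/(AE) = 0.5428 mm, so σ = P/A = E × (0.5428/675) = 90.87 MPa.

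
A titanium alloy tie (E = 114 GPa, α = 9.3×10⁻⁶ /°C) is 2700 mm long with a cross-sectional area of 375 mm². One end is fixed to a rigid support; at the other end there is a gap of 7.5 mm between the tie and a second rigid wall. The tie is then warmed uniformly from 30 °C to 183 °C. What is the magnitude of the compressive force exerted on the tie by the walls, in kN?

P ≈ 0 kN

If the wall were absent the tie would grow by αΔT L = 9.3×10⁻⁶ × 153 × 2700 = 3.842 mm.
Since δ_free = 3.84 mm is less than the 7.5 mm gap, the tie never touches the wall. No axial force develops.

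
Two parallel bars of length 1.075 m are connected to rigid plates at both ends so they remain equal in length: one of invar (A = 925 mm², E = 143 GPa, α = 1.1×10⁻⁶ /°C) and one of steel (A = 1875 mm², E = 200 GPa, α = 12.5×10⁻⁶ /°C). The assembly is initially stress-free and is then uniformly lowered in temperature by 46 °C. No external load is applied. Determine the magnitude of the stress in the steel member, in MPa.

σ ≈ 27.3 MPa (tensile)

Both members must finish at the same length. With the larger α, the steel tends to over-contract; the plates restrain it, putting the steel in tension and the invar in compression. With no external load the two internal forces are equal and opposite, magnitude P.
Setting the final lengths equal and cancelling L: (α₁ − α₂)ΔT = P/(A₁E₁) + P/(A₂E₂).
|α₁ − α₂|·ΔT = 11.4×10⁻⁶ × 46 = 0.0005244.
1/(A₁E₁) + 1/(A₂E₂) = 1/(925×143×10³) + 1/(1875×200×10³) = 1.023×10⁻⁸ N⁻¹.
So P = 0.0005244 / 1.023×10⁻⁸ = 51.28 kN.
σ_{steel} = P/A₂ = 51280/1875 = 27.35 MPa, tensile.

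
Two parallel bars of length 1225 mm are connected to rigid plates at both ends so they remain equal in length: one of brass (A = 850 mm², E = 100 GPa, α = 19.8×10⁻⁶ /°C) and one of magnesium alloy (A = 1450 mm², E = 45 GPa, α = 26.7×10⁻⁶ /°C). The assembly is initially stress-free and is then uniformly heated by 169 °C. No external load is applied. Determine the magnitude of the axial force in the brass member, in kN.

P ≈ 43 kN (tensile in the brass)

Both members must finish at the same length. With the larger α, the magnesium alloy tends to over-expand; the plates restrain it, putting the magnesium alloy in compression and the brass in tension. With no external load the two internal forces are equal and opposite, magnitude P.
Compatibility of the two members (thermal + elastic change equal): (α₁ − α₂)ΔT = P·[1/(A₁E₁) + 1/(A₂E₂)].
|α₁ − α₂|·ΔT = 6.9×10⁻⁶ × 169 = 0.001166.
1/(A₁E₁) + 1/(A₂E₂) = 1/(850×100×10³) + 1/(1450×45×10³) = 2.709×10⁻⁸ N⁻¹.
P = 0.001166 / 2.709×10⁻⁸ = 43040 N = 43.04 kN.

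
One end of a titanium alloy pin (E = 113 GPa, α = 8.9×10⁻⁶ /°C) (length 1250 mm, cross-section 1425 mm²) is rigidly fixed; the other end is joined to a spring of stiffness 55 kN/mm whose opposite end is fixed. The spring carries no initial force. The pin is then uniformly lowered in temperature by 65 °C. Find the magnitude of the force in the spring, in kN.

The unrestrained thermal change is αΔT L = 8.9×10⁻⁶ × 65 × 1250 = 0.7231 mm.
With a force P in the spring, the elastic change of the pin is PL/(AE) and that of the spring is P/k; compatibility requires their sum to equal δ_free.
P [ L/(AE) + 1/k ] = δ_free → P [ 1250/(1425×113×10³) + 1/(55×10³) ] = 0.7231.
P = 0.7231 / 2.594×10⁻⁵ = 27870 N.

P ≈ 27.9 kN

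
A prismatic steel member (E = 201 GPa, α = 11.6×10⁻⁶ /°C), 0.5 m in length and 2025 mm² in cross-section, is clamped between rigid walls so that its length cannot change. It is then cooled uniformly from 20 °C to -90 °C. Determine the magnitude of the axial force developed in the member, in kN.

Full restraint means ε = 0, so the stress is σ = EαΔT = 201×10³ × 11.6×10⁻⁶ × 110 = 256.5 MPa.
P = AEαΔT = 2025 × 201×10³ × 11.6×10⁻⁶ × 110 = 519.4 kN (tensile).

P ≈ 519 kN (tensile)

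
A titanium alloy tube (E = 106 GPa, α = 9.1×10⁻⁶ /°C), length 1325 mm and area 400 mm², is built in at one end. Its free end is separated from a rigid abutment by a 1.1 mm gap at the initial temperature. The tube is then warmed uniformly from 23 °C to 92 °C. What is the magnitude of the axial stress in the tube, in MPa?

σ ≈ 0 MPa

Free thermal elongation = αΔT L = 9.1×10⁻⁶ × 69 × 1325 = 0.832 mm.
This is smaller than the 1.1 mm clearance, so the tube expands freely without reaching the stop — the stress is zero.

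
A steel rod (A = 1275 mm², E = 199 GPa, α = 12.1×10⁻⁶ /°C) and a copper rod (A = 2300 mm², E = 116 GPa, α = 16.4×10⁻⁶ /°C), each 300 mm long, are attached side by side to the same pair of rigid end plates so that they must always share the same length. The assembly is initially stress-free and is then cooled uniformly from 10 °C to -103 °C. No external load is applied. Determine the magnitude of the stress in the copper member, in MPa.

σ ≈ 27.5 MPa (tensile)

Equilibrium of a rigid end plate with no external load gives equal and opposite internal forces ±P in the two members. Since α_{copper} > α_{steel}, cooling drives the copper into tension and the steel into compression.
Equating the net (thermal + elastic) strains gives |α₁ − α₂|·ΔT = P·[1/(A₁E₁) + 1/(A₂E₂)].
|α₁ − α₂|·ΔT = 4.3×10⁻⁶ × 113 = 0.0004859.
1/(A₁E₁) + 1/(A₂E₂) = 1/(1275×199×10³) + 1/(2300×116×10³) = 7.689×10⁻⁹ N⁻¹.
P = 0.0004859 / 7.689×10⁻⁹ = 63190 N = 63.19 kN.
σ_{copper} = P/A₂ = 63190/2300 = 27.47 MPa, tensile.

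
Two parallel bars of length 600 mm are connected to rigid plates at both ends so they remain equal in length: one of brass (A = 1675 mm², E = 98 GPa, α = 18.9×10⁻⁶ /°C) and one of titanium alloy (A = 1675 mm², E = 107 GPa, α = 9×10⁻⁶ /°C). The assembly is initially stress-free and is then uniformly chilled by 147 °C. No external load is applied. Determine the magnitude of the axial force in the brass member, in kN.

The brass has the larger α, so on cooling it would change length more than the titanium alloy if both were free. The rigid plates force a common final length, so the brass is put into tension and the titanium alloy into compression, with equal and opposite forces P (no external load).
Compatibility of the two members (thermal + elastic change equal): (α₁ − α₂)ΔT = P·[1/(A₁E₁) + 1/(A₂E₂)].
|α₁ − α₂|·ΔT = 9.9×10⁻⁶ × 147 = 0.001455.
1/(A₁E₁) + 1/(A₂E₂) = 1/(1675×98×10³) + 1/(1675×107×10³) = 1.167×10⁻⁸ N⁻¹.
P = 0.001455 / 1.167×10⁻⁸ = 124700 N = 124.7 kN.

P ≈ 125 kN (tensile in the brass)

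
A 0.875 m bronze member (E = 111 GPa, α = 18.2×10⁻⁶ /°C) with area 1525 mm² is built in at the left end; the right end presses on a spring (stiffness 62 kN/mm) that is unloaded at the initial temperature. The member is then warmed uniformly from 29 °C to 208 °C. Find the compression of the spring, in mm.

The unrestrained thermal change is αΔT L = 18.2×10⁻⁶ × 179 × 875 = 2.851 mm.
With a force P in the spring, the elastic change of the member is PL/(AE) and that of the spring is P/k; compatibility requires their sum to equal δ_free.
So P = δ_free / [L/(AE) + 1/k] = 2.851 / [ 875/(1525×111×10³) + 1/(62×10³) ].
P = 2.851 / 2.13×10⁻⁵ = 133800 N.
Spring compression = P/k = 133800/(62×10³) = 2.159 mm.

δ ≈ 2.16 mm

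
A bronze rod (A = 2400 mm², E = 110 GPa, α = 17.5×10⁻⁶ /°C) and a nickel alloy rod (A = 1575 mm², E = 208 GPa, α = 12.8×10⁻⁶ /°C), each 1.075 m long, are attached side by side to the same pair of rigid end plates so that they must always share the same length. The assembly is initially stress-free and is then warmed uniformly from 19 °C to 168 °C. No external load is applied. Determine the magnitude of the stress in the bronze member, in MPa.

σ ≈ 42.7 MPa (compressive)

Equilibrium of a rigid end plate with no external load gives equal and opposite internal forces ±P in the two members. Since α_{bronze} > α_{nickel alloy}, heating drives the bronze into compression and the nickel alloy into tension.
Compatibility of the two members (thermal + elastic change equal): (α₁ − α₂)ΔT = P·[1/(A₁E₁) + 1/(A₂E₂)].
|α₁ − α₂|·ΔT = 4.7×10⁻⁶ × 149 = 0.0007003.
1/(A₁E₁) + 1/(A₂E₂) = 1/(2400×110×10³) + 1/(1575×208×10³) = 6.84×10⁻⁹ N⁻¹.
P = 0.0007003 / 6.84×10⁻⁹ = 102400 N = 102.4 kN.
σ_{bronze} = P/A₁ = 102400/2400 = 42.66 MPa, compressive.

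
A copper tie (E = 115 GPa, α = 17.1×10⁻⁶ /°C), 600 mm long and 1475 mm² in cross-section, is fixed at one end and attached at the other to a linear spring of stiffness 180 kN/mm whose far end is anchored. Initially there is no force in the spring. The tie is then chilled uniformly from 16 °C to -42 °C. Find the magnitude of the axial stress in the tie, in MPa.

σ ≈ 44.4 MPa (tensile)

The unrestrained thermal change is αΔT L = 17.1×10⁻⁶ × 58 × 600 = 0.5951 mm.
With a force P in the spring, the elastic change of the tie is PL/(AE) and that of the spring is P/k; compatibility requires their sum to equal δ_free.
P [ L/(AE) + 1/k ] = δ_free → P [ 600/(1475×115×10³) + 1/(180×10³) ] = 0.5951.
P = 0.5951 / 9.093×10⁻⁶ = 65450 N.
σ = P/A = 65450/1475 = 44.37 MPa.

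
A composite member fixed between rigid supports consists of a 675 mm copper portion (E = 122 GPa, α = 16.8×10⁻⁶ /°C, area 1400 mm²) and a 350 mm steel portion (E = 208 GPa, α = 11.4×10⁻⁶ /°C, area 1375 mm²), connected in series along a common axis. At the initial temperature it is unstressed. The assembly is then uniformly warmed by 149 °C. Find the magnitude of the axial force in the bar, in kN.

P ≈ 441 kN (compressive)

Free thermal expansion of the whole bar: Σ αᵢΔT Lᵢ = 16.8×10⁻⁶×149×675 + 11.4×10⁻⁶×149×350 = 2.284 mm.
The walls prevent any net length change, so an axial force P (same in every segment) develops. Compatibility: P · Σ Lᵢ/(AᵢEᵢ) = δ_free.
The series flexibility is Σ Lᵢ/(AᵢEᵢ) = 675/(1400×122×10³) + 350/(1375×208×10³) = 5.176×10⁻⁶ mm/N.
Hence P = δ_free / Σ(L/AE) = 2.284/5.176×10⁻⁶ = 441.3 kN (compressive).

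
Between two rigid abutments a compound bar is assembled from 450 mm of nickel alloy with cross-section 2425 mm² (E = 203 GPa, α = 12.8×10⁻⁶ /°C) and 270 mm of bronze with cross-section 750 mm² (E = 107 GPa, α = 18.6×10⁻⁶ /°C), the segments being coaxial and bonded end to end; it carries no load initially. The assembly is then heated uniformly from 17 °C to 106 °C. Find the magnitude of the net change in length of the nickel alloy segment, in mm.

Free thermal expansion of the whole bar: Σ αᵢΔT Lᵢ = 12.8×10⁻⁶×89×450 + 18.6×10⁻⁶×89×270 = 0.9596 mm.
Since the ends are fixed, an axial force P builds up, equal in every segment, with P · Σ Lᵢ/(AᵢEᵢ) = δ_free.
The series flexibility is Σ Lᵢ/(AᵢEᵢ) = 450/(2425×203×10³) + 270/(750×107×10³) = 4.279×10⁻⁶ mm/N.
Hence P = δ_free / Σ(L/AE) = 0.9596/4.279×10⁻⁶ = 224.3 kN (compressive).
For the nickel alloy segment, free thermal change = 12.8×10⁻⁶×89×450 = 0.5126 mm and elastic change from P = 224300×450/(2425×203×10³) = 0.205 mm; these oppose, so the net change is 0.308 mm (segment lengthens).

|ΔL| ≈ 0.308 mm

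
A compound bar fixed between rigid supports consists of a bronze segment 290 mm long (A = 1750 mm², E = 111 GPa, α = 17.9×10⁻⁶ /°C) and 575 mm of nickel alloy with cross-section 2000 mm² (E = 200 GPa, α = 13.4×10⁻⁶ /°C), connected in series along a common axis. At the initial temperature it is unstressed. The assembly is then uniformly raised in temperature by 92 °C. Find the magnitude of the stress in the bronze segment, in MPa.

σ ≈ 231 MPa (compressive)

Free thermal expansion of the whole bar: Σ αᵢΔT Lᵢ = 17.9×10⁻⁶×92×290 + 13.4×10⁻⁶×92×575 = 1.186 mm.
The rigid supports impose zero overall length change; the single axial force P common to all segments must satisfy P Σ Lᵢ/(AᵢEᵢ) = δ_free.
The series flexibility is Σ Lᵢ/(AᵢEᵢ) = 290/(1750×111×10³) + 575/(2000×200×10³) = 2.93×10⁻⁶ mm/N.
P = 1.186 / 2.93×10⁻⁶ = 404900 N = 404.9 kN, compressive.
σ_{bronze} = P / A = 404900 / 1750 = 231.4 MPa.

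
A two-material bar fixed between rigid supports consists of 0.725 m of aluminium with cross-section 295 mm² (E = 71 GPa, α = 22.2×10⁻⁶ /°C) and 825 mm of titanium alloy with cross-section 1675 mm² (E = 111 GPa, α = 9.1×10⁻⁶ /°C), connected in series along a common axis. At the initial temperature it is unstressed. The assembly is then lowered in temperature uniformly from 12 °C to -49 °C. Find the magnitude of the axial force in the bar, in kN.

If the supports were absent, the total length change would be Σ αᵢΔT Lᵢ = 22.2×10⁻⁶×61×725 + 9.1×10⁻⁶×61×825 = 1.44 mm.
Since the ends are fixed, an axial force P builds up, equal in every segment, with P · Σ Lᵢ/(AᵢEᵢ) = δ_free.
The series flexibility is Σ Lᵢ/(AᵢEᵢ) = 725/(295×71×10³) + 825/(1675×111×10³) = 3.905×10⁻⁵ mm/N.
P = 1.44 / 3.905×10⁻⁵ = 36870 N = 36.87 kN, tensile.

P ≈ 36.9 kN (tensile)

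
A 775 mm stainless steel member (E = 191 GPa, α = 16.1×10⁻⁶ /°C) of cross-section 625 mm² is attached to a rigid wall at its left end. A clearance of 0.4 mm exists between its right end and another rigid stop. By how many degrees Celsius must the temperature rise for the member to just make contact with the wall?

Contact occurs when the free expansion equals the gap: αΔT L = 0.4 mm.
So ΔT = g/(αL) = 0.4/(16.1×10⁻⁶ × 775) = 32.06 °C.

ΔT ≈ 32.1 °C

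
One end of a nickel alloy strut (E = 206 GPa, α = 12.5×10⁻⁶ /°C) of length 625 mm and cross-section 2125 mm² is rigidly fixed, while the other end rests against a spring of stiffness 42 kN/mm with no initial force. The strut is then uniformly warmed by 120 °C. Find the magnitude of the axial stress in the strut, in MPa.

σ ≈ 17.5 MPa (compressive)

Free thermal expansion: δ_free = αΔT L = 12.5×10⁻⁶ × 120 × 625 = 0.9375 mm.
With a force P in the spring, the elastic change of the strut is PL/(AE) and that of the spring is P/k; compatibility requires their sum to equal δ_free.
So P = δ_free / [L/(AE) + 1/k] = 0.9375 / [ 625/(2125×206×10³) + 1/(42×10³) ].
P = 0.9375 / 2.524×10⁻⁵ = 37150 N.
σ = P/A = 37150/2125 = 17.48 MPa.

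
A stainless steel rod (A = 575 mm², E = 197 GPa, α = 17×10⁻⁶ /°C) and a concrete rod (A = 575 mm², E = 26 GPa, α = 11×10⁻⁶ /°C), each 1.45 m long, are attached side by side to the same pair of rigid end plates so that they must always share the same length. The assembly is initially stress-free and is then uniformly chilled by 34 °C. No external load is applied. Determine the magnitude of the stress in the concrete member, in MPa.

σ ≈ 4.69 MPa (compressive)

The stainless steel has the larger α, so on cooling it would change length more than the concrete if both were free. The rigid plates force a common final length, so the stainless steel is put into tension and the concrete into compression, with equal and opposite forces P (no external load).
Setting the final lengths equal and cancelling L: (α₁ − α₂)ΔT = P/(A₁E₁) + P/(A₂E₂).
|α₁ − α₂|·ΔT = 6×10⁻⁶ × 34 = 0.000204.
1/(A₁E₁) + 1/(A₂E₂) = 1/(575×197×10³) + 1/(575×26×10³) = 7.572×10⁻⁸ N⁻¹.
P = 0.000204 / 7.572×10⁻⁸ = 2694 N = 2.694 kN.
σ_{concrete} = P/A₂ = 2694/575 = 4.686 MPa, compressive.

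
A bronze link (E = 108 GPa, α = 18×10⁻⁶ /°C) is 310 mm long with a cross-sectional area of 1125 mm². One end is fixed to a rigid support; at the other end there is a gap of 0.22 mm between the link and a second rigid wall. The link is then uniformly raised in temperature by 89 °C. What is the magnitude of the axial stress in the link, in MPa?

Unrestrained expansion: δ_free = αΔT L = 18×10⁻⁶ × 89 × 310 = 0.4966 mm.
This exceeds the 0.22 mm gap, so the wall pushes back. The portion of expansion that must be recovered elastically is δ_free − gap = 0.4966 − 0.22 = 0.2766 mm.
So σ = E(δ_free − g)/L = 108×10³ × 0.2766/310 = 96.37 MPa.

σ ≈ 96.4 MPa (compressive)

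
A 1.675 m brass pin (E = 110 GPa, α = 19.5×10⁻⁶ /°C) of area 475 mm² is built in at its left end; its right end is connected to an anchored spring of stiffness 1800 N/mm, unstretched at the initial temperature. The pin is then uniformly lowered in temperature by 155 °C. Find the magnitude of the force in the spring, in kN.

P ≈ 8.62 kN

Free thermal contraction: δ_free = αΔT L = 19.5×10⁻⁶ × 155 × 1675 = 5.063 mm.
With a force P in the spring, the elastic change of the pin is PL/(AE) and that of the spring is P/k; compatibility requires their sum to equal δ_free.
P [ L/(AE) + 1/k ] = δ_free → P [ 1675/(475×110×10³) + 1/(1800) ] = 5.063.
P = 5.063 / 0.0005876 = 8616 N.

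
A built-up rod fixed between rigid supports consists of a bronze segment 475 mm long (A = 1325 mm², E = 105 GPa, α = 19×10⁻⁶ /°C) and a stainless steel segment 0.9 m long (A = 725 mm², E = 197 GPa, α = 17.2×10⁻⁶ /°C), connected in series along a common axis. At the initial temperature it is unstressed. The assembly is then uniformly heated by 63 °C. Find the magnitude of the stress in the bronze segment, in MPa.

Free thermal expansion of the whole bar: Σ αᵢΔT Lᵢ = 19×10⁻⁶×63×475 + 17.2×10⁻⁶×63×900 = 1.544 mm.
Since the ends are fixed, an axial force P builds up, equal in every segment, with P · Σ Lᵢ/(AᵢEᵢ) = δ_free.
The series flexibility is Σ Lᵢ/(AᵢEᵢ) = 475/(1325×105×10³) + 900/(725×197×10³) = 9.716×10⁻⁶ mm/N.
Hence P = δ_free / Σ(L/AE) = 1.544/9.716×10⁻⁶ = 158.9 kN (compressive).
σ_{bronze} = P / A = 158900 / 1325 = 119.9 MPa.

σ ≈ 120 MPa (compressive)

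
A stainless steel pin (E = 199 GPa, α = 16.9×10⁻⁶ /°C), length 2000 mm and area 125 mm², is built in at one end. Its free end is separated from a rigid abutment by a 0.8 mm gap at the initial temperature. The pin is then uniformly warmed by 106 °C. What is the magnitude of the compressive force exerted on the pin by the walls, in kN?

P ≈ 34.6 kN

Free thermal elongation = αΔT L = 16.9×10⁻⁶ × 106 × 2000 = 3.583 mm.
The gap closes (δ_free > 0.8 mm) and the wall then resists a further 3.583 − 0.8 = 2.783 mm of expansion.
Compatibility: PL/(AE) = 2.783 mm, so σ = P/A = E × (2.783/2000) = 276.9 MPa.
P = σA = 276.9 × 125 = 34.61 kN.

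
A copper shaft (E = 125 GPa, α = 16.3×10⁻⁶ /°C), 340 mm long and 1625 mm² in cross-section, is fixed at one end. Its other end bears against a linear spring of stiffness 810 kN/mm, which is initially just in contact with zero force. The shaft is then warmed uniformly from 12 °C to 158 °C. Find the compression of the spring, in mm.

δ ≈ 0.343 mm

The unrestrained thermal change is αΔT L = 16.3×10⁻⁶ × 146 × 340 = 0.8091 mm.
Let P be the compressive force at the spring. The shaft shortens elastically by PL/(AE) and the spring compresses by P/k; together these equal δ_free.
P [ L/(AE) + 1/k ] = δ_free → P [ 340/(1625×125×10³) + 1/(810×10³) ] = 0.8091.
P = 0.8091 / 2.908×10⁻⁶ = 278200 N.
Spring compression = P/k = 278200/(810×10³) = 0.3435 mm.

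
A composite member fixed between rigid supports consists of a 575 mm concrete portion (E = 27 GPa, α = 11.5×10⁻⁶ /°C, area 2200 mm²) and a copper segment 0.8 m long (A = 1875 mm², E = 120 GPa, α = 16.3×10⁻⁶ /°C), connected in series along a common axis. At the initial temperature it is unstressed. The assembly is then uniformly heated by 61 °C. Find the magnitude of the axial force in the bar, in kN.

P ≈ 90.6 kN (compressive)

If the supports were absent, the total length change would be Σ αᵢΔT Lᵢ = 11.5×10⁻⁶×61×575 + 16.3×10⁻⁶×61×800 = 1.199 mm.
The rigid supports impose zero overall length change; the single axial force P common to all segments must satisfy P Σ Lᵢ/(AᵢEᵢ) = δ_free.
The series flexibility is Σ Lᵢ/(AᵢEᵢ) = 575/(2200×27×10³) + 800/(1875×120×10³) = 1.324×10⁻⁵ mm/N.
P = 1.199 / 1.324×10⁻⁵ = 90570 N = 90.57 kN, compressive.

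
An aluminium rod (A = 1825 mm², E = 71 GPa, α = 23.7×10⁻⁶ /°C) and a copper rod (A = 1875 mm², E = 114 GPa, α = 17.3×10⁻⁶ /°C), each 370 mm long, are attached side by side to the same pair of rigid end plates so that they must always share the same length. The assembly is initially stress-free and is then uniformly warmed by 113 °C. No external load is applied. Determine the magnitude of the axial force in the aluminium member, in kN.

P ≈ 58.3 kN (compressive in the aluminium)

Equilibrium of a rigid end plate with no external load gives equal and opposite internal forces ±P in the two members. Since α_{aluminium} > α_{copper}, heating drives the aluminium into compression and the copper into tension.
Compatibility of the two members (thermal + elastic change equal): (α₁ − α₂)ΔT = P·[1/(A₁E₁) + 1/(A₂E₂)].
|α₁ − α₂|·ΔT = 6.4×10⁻⁶ × 113 = 0.0007232.
1/(A₁E₁) + 1/(A₂E₂) = 1/(1825×71×10³) + 1/(1875×114×10³) = 1.24×10⁻⁸ N⁻¹.
So P = 0.0007232 / 1.24×10⁻⁸ = 58.34 kN.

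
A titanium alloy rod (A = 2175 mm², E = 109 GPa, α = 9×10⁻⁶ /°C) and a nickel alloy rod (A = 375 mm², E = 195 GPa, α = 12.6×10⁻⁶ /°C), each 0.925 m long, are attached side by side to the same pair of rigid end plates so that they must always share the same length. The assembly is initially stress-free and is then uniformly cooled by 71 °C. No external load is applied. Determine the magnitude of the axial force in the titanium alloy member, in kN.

The nickel alloy has the larger α, so on cooling it would change length more than the titanium alloy if both were free. The rigid plates force a common final length, so the nickel alloy is put into tension and the titanium alloy into compression, with equal and opposite forces P (no external load).
Equating the net (thermal + elastic) strains gives |α₁ − α₂|·ΔT = P·[1/(A₁E₁) + 1/(A₂E₂)].
|α₁ − α₂|·ΔT = 3.6×10⁻⁶ × 71 = 0.0002556.
1/(A₁E₁) + 1/(A₂E₂) = 1/(2175×109×10³) + 1/(375×195×10³) = 1.789×10⁻⁸ N⁻¹.
So P = 0.0002556 / 1.789×10⁻⁸ = 14.28 kN.

P ≈ 14.3 kN (compressive in the titanium alloy)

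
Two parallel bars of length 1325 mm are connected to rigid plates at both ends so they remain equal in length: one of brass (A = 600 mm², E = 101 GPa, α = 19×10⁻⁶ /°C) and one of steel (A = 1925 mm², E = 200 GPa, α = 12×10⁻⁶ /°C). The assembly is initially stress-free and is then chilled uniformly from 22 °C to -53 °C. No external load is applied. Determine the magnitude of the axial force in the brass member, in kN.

The brass has the larger α, so on cooling it would change length more than the steel if both were free. The rigid plates force a common final length, so the brass is put into tension and the steel into compression, with equal and opposite forces P (no external load).
Equating the net (thermal + elastic) strains gives |α₁ − α₂|·ΔT = P·[1/(A₁E₁) + 1/(A₂E₂)].
|α₁ − α₂|·ΔT = 7×10⁻⁶ × 75 = 0.000525.
1/(A₁E₁) + 1/(A₂E₂) = 1/(600×101×10³) + 1/(1925×200×10³) = 1.91×10⁻⁸ N⁻¹.
P = 0.000525 / 1.91×10⁻⁸ = 27490 N = 27.49 kN.

P ≈ 27.5 kN (tensile in the brass)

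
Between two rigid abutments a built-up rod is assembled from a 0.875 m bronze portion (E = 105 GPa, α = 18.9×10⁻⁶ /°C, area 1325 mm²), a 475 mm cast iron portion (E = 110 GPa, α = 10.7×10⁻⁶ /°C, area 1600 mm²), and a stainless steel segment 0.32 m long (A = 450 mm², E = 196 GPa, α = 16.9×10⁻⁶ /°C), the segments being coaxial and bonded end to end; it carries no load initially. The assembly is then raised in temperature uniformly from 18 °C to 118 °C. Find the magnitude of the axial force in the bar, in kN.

If the supports were absent, the total length change would be Σ αᵢΔT Lᵢ = 18.9×10⁻⁶×100×875 + 10.7×10⁻⁶×100×475 + 16.9×10⁻⁶×100×320 = 2.703 mm.
The walls prevent any net length change, so an axial force P (same in every segment) develops. Compatibility: P · Σ Lᵢ/(AᵢEᵢ) = δ_free.
The series flexibility is Σ Lᵢ/(AᵢEᵢ) = 875/(1325×105×10³) + 475/(1600×110×10³) + 320/(450×196×10³) = 1.262×10⁻⁵ mm/N.
Hence P = δ_free / Σ(L/AE) = 2.703/1.262×10⁻⁵ = 214.2 kN (compressive).

P ≈ 214 kN (compressive)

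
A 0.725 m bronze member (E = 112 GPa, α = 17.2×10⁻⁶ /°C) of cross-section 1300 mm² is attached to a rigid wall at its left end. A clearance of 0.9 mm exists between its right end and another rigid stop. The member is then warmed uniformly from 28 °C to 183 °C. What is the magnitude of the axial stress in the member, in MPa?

If the wall were absent the member would grow by αΔT L = 17.2×10⁻⁶ × 155 × 725 = 1.933 mm.
After closing the 0.9 mm clearance, 1.933 − 0.9 = 1.033 mm of expansion remains to be suppressed by the wall.
That suppressed elongation corresponds to σ = E·Δ/L = 112×10³ × 1.033/725 = 159.6 MPa.

σ ≈ 160 MPa (compressive)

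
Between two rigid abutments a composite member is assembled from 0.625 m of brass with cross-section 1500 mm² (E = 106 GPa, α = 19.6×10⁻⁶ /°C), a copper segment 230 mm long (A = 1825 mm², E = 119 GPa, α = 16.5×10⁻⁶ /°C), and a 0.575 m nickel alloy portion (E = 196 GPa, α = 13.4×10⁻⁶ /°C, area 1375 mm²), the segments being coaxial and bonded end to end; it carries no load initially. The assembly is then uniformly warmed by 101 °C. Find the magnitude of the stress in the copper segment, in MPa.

If the supports were absent, the total length change would be Σ αᵢΔT Lᵢ = 19.6×10⁻⁶×101×625 + 16.5×10⁻⁶×101×230 + 13.4×10⁻⁶×101×575 = 2.399 mm.
The walls prevent any net length change, so an axial force P (same in every segment) develops. Compatibility: P · Σ Lᵢ/(AᵢEᵢ) = δ_free.
Σ Lᵢ/(AᵢEᵢ) = 625/(1500×106×10³) + 230/(1825×119×10³) + 575/(1375×196×10³) = 7.123×10⁻⁶ mm/N.
Hence P = δ_free / Σ(L/AE) = 2.399/7.123×10⁻⁶ = 336.7 kN (compressive).
σ_{copper} = P / A = 336700 / 1825 = 184.5 MPa.

σ ≈ 185 MPa (compressive)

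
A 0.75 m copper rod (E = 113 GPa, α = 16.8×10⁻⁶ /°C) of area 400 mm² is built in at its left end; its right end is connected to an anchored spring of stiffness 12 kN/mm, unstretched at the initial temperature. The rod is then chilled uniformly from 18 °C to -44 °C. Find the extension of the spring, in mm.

Free thermal contraction: δ_free = αΔT L = 16.8×10⁻⁶ × 62 × 750 = 0.7812 mm.
Let P be the tensile force in the spring. The rod extends elastically by PL/(AE) and the spring stretches by P/k; together these equal δ_free.
P [ L/(AE) + 1/k ] = δ_free → P [ 750/(400×113×10³) + 1/(12×10³) ] = 0.7812.
P = 0.7812 / 9.993×10⁻⁵ = 7818 N.
Spring extension = P/k = 7818/(12×10³) = 0.6515 mm.

δ ≈ 0.651 mm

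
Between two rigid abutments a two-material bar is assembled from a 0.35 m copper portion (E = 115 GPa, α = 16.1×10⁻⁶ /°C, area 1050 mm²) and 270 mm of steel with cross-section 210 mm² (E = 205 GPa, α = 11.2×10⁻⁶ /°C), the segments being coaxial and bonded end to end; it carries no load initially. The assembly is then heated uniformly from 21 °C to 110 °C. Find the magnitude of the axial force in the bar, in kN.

P ≈ 84 kN (compressive)

With the walls removed the bar would change length by δ_free = Σ αᵢΔT Lᵢ = 16.1×10⁻⁶×89×350 + 11.2×10⁻⁶×89×270 = 0.7707 mm.
Since the ends are fixed, an axial force P builds up, equal in every segment, with P · Σ Lᵢ/(AᵢEᵢ) = δ_free.
Σ Lᵢ/(AᵢEᵢ) = 350/(1050×115×10³) + 270/(210×205×10³) = 9.17×10⁻⁶ mm/N.
P = 0.7707 / 9.17×10⁻⁶ = 84040 N = 84.04 kN, compressive.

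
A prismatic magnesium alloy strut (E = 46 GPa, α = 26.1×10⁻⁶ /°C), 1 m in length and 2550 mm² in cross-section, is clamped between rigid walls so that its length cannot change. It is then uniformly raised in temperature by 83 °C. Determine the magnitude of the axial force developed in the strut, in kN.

P ≈ 254 kN (compressive)

The ends cannot move, so σ = EαΔT = 46×10³ × 26.1×10⁻⁶ × 83 = 99.65 MPa.
P = AEαΔT = 2550 × 46×10³ × 26.1×10⁻⁶ × 83 = 254.1 kN (compressive).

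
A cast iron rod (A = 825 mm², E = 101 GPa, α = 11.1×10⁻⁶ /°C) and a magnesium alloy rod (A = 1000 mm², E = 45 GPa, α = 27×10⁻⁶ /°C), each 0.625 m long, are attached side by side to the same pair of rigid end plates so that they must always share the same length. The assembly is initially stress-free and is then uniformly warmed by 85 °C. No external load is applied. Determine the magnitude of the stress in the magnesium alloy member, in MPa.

σ ≈ 39.5 MPa (compressive)

Equilibrium of a rigid end plate with no external load gives equal and opposite internal forces ±P in the two members. Since α_{magnesium alloy} > α_{cast iron}, heating drives the magnesium alloy into compression and the cast iron into tension.
Compatibility of the two members (thermal + elastic change equal): (α₁ − α₂)ΔT = P·[1/(A₁E₁) + 1/(A₂E₂)].
|α₁ − α₂|·ΔT = 15.9×10⁻⁶ × 85 = 0.001352.
1/(A₁E₁) + 1/(A₂E₂) = 1/(825×101×10³) + 1/(1000×45×10³) = 3.422×10⁻⁸ N⁻¹.
P = 0.001352 / 3.422×10⁻⁸ = 39490 N = 39.49 kN.
σ_{magnesium alloy} = P/A₂ = 39490/1000 = 39.49 MPa, compressive.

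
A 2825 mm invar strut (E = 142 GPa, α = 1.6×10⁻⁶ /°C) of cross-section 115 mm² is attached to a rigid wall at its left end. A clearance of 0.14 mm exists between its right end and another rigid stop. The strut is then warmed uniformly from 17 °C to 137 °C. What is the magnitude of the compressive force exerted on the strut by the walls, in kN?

P ≈ 2.33 kN

If the wall were absent the strut would grow by αΔT L = 1.6×10⁻⁶ × 120 × 2825 = 0.5424 mm.
After closing the 0.14 mm clearance, 0.5424 − 0.14 = 0.4024 mm of expansion remains to be suppressed by the wall.
So σ = E(δ_free − g)/L = 142×10³ × 0.4024/2825 = 20.23 MPa.
Force on the wall = σA = 20.23 × 115 mm² = 2.326 kN.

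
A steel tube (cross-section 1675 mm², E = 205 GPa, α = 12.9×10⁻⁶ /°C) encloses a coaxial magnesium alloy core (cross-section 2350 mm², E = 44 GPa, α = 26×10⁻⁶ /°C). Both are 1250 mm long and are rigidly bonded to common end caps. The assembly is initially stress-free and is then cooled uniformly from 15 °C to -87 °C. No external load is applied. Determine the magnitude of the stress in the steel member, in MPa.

σ ≈ 63.4 MPa (compressive)

Both members must finish at the same length. With the larger α, the magnesium alloy tends to over-contract; the plates restrain it, putting the magnesium alloy in tension and the steel in compression. With no external load the two internal forces are equal and opposite, magnitude P.
Equating the net (thermal + elastic) strains gives |α₁ − α₂|·ΔT = P·[1/(A₁E₁) + 1/(A₂E₂)].
|α₁ − α₂|·ΔT = 13.1×10⁻⁶ × 102 = 0.001336.
1/(A₁E₁) + 1/(A₂E₂) = 1/(1675×205×10³) + 1/(2350×44×10³) = 1.258×10⁻⁸ N⁻¹.
So P = 0.001336 / 1.258×10⁻⁸ = 106.2 kN.
σ_{steel} = P/A₁ = 106200/1675 = 63.4 MPa, compressive.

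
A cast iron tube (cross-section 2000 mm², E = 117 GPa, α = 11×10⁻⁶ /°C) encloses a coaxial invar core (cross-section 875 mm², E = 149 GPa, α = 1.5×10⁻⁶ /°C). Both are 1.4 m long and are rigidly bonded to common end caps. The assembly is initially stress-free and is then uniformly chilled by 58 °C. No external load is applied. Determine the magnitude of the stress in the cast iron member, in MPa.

The cast iron has the larger α, so on cooling it would change length more than the invar if both were free. The rigid plates force a common final length, so the cast iron is put into tension and the invar into compression, with equal and opposite forces P (no external load).
Setting the final lengths equal and cancelling L: (α₁ − α₂)ΔT = P/(A₁E₁) + P/(A₂E₂).
|α₁ − α₂|·ΔT = 9.5×10⁻⁶ × 58 = 0.000551.
1/(A₁E₁) + 1/(A₂E₂) = 1/(2000×117×10³) + 1/(875×149×10³) = 1.194×10⁻⁸ N⁻¹.
So P = 0.000551 / 1.194×10⁻⁸ = 46.13 kN.
σ_{cast iron} = P/A₁ = 46130/2000 = 23.07 MPa, tensile.

σ ≈ 23.1 MPa (tensile)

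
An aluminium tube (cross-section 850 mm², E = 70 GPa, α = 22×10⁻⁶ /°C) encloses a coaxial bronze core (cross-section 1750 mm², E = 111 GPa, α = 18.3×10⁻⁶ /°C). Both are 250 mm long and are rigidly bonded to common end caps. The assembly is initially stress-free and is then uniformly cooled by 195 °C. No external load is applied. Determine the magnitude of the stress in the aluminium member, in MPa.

σ ≈ 38.7 MPa (tensile)

The aluminium has the larger α, so on cooling it would change length more than the bronze if both were free. The rigid plates force a common final length, so the aluminium is put into tension and the bronze into compression, with equal and opposite forces P (no external load).
Setting the final lengths equal and cancelling L: (α₁ − α₂)ΔT = P/(A₁E₁) + P/(A₂E₂).
|α₁ − α₂|·ΔT = 3.7×10⁻⁶ × 195 = 0.0007215.
1/(A₁E₁) + 1/(A₂E₂) = 1/(850×70×10³) + 1/(1750×111×10³) = 2.195×10⁻⁸ N⁻¹.
P = 0.0007215 / 2.195×10⁻⁸ = 32860 N = 32.86 kN.
σ_{aluminium} = P/A₁ = 32860/850 = 38.66 MPa, tensile.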